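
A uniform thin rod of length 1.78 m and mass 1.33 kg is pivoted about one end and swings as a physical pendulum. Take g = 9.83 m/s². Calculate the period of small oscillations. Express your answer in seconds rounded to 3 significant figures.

2.18 s

For a physical pendulum T = 2π√(I/(mgd)), with d = 0.8900 m from pivot to centre of mass.
I_cm = mL²/12 = 1.33 × 1.78²/12 = 0.3512 kg·m²; I = I_cm + md² = 0.3512 + 1.33 × 0.8900² = 1.405 kg·m².
T = 2π√(1.405/(1.33 × 9.83 × 0.8900)) = 2.18 s.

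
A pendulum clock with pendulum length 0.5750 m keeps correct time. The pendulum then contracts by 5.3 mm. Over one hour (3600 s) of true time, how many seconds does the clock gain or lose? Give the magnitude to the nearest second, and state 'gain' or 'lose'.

T ∝ √L, so T'/T = √(0.56970/0.5750) = 0.995381.
In 3600 s of true time the clock registers 3600/0.995381 = 3616.7 s, so it gains 17 s.

gain 17 s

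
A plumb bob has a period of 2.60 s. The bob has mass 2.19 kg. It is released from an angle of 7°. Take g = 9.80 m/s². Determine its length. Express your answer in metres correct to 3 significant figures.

From T = 2π√(L/g), L = gT²/(4π²) = 9.80 × 2.600²/(4π²) = 1.68 m.

1.68 m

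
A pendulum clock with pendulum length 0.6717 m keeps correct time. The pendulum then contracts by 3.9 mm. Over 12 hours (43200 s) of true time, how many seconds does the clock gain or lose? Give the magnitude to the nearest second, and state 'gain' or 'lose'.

T ∝ √L, so T'/T = √(0.66780/0.6717) = 0.997093.
In 43200 s of true time the clock registers 43200/0.997093 = 43326.0 s, so it gains 126 s.

gain 126 s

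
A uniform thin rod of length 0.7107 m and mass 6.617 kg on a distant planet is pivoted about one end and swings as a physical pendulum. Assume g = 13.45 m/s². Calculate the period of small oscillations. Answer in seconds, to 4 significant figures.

For a physical pendulum T = 2π√(I/(mgd)), with d = 0.35535 m from pivot to centre of mass.
I_cm = mL²/12 = 6.617 × 0.7107²/12 = 0.27852 kg·m²; I = I_cm + md² = 0.27852 + 6.617 × 0.35535² = 1.1141 kg·m².
T = 2π√(1.1141/(6.617 × 13.45 × 0.35535)) = 1.179 s.

1.179 s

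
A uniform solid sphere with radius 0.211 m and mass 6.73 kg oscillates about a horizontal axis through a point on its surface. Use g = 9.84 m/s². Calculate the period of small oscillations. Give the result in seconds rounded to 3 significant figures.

I_cm = (2/5)mr² = 0.1199 kg·m². The pivot is at distance d = 0.211 m from the centre of mass.
By the parallel-axis theorem, I = I_cm + md² = 0.1199 + 0.2996 = 0.4195 kg·m².
T = 2π√(I/(mgd)) = 2π√(0.4195/(6.73 × 9.84 × 0.211)) = 1.09 s.

1.09 s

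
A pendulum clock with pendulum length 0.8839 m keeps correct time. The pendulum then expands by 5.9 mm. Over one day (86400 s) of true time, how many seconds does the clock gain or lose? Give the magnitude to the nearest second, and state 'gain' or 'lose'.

T ∝ √L, so T'/T = √(0.88980/0.8839) = 1.00333.
In 86400 s of true time the clock registers 86400/1.00333 = 86113.1 s, so it loses 287 s.

lose 287 s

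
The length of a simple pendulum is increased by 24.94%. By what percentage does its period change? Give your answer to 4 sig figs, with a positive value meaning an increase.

11.78%

T ∝ √L, so T'/T = √(1.2494) = 1.1178.
Percentage change in T = (1.1178 − 1) × 100% = 11.78%.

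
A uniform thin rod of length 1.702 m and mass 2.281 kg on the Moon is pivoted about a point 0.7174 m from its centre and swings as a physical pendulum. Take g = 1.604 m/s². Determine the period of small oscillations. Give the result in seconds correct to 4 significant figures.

For a physical pendulum T = 2π√(I/(mgd)), with d = 0.71740 m from pivot to centre of mass.
I_cm = mL²/12 = 2.281 × 1.702²/12 = 0.55063 kg·m²; I = I_cm + md² = 0.55063 + 2.281 × 0.71740² = 1.7246 kg·m².
T = 2π√(1.7246/(2.281 × 1.604 × 0.71740)) = 5.093 s.

5.093 s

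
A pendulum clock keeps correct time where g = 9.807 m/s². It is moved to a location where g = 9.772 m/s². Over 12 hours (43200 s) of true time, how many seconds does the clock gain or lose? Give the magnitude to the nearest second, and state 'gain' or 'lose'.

lose 77 s

The clock's period scales as T ∝ 1/√g, so T'/T = √(9.807/9.772) = 1.00179.
In 43200 s of true time the clock registers 43200/1.00179 = 43122.8 s, so it loses 77 s.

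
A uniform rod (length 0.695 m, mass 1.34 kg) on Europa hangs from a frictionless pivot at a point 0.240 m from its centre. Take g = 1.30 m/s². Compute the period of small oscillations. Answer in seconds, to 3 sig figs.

For a physical pendulum T = 2π√(I/(mgd)), with d = 0.2400 m from pivot to centre of mass.
I_cm = mL²/12 = 1.34 × 0.695²/12 = 0.05394 kg·m²; I = I_cm + md² = 0.05394 + 1.34 × 0.2400² = 0.1311 kg·m².
T = 2π√(0.1311/(1.34 × 1.30 × 0.2400)) = 3.52 s.

3.52 s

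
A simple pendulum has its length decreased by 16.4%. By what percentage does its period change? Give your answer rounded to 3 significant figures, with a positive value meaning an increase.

-8.57%

T ∝ √L, so T'/T = √(0.8360) = 0.9143.
Percentage change in T = (0.9143 − 1) × 100% = -8.57%.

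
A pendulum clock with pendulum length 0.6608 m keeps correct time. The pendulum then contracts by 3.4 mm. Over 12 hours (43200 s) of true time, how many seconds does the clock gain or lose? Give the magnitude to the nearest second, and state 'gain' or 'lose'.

gain 112 s

T ∝ √L, so T'/T = √(0.65740/0.6608) = 0.997424.
In 43200 s of true time the clock registers 43200/0.997424 = 43311.6 s, so it gains 112 s.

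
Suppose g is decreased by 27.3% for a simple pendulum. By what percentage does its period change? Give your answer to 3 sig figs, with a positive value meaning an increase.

17.3%

T ∝ 1/√g, so T'/T = 1/√(0.7270) = 1.173.
Percentage change in T = (1.173 − 1) × 100% = 17.3%.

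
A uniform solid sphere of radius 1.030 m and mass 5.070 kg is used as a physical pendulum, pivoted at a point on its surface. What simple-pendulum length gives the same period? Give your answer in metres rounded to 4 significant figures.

1.442 m

The equivalent simple-pendulum length is L_eq = I/(md), where I is about the pivot and d = 1.0300 m.
I_cm = (2/5)mR² = 2.1515 kg·m², so I = I_cm + md² = 2.1515 + 5.3788 = 7.5303 kg·m².
L_eq = 7.5303/(5.070 × 1.0300) = 1.442 m.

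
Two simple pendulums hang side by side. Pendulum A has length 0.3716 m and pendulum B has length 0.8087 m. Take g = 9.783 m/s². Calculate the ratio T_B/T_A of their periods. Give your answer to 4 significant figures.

T ∝ √L, so T_B/T_A = √(L_B/L_A) = √(0.8087/0.3716) = 1.475.

1.475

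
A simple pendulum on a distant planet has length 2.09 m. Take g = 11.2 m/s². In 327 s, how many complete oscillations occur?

T = 2π√(L/g) = 2π√(2.09/11.2) = 2.714 s.
Number of complete oscillations = ⌊327/2.714⌋ = ⌊120.5⌋ = 120.

120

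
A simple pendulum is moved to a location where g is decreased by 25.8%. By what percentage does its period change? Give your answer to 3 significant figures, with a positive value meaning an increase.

T ∝ 1/√g, so T'/T = 1/√(0.7420) = 1.161.
Percentage change in T = (1.161 − 1) × 100% = 16.1%.

16.1%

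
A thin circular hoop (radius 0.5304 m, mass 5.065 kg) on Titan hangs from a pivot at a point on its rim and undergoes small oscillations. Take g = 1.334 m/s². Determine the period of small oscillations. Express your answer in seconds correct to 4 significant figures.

5.603 s

I_cm = mr² = 1.4249 kg·m². The pivot is at distance d = 0.5304 m from the centre of mass.
By the parallel-axis theorem, I = I_cm + md² = 1.4249 + 1.4249 = 2.8498 kg·m².
T = 2π√(I/(mgd)) = 2π√(2.8498/(5.065 × 1.334 × 0.5304)) = 5.603 s.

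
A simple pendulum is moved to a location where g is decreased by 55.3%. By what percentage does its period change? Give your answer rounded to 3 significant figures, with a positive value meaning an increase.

49.6%

T ∝ 1/√g, so T'/T = 1/√(0.4470) = 1.496.
Percentage change in T = (1.496 − 1) × 100% = 49.6%.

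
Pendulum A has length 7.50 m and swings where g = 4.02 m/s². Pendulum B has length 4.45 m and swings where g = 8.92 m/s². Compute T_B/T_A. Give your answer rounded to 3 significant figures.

T = 2π√(L/g), so T_B/T_A = √((L_B/g_B)/(L_A/g_A)) = √((4.45/8.92)/(7.50/4.02)) = 0.517.

0.517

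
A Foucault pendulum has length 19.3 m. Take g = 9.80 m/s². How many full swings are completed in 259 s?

T = 2π√(L/g) = 2π√(19.3/9.80) = 8.818 s.
Number of complete oscillations = ⌊259/8.818⌋ = ⌊29.37⌋ = 29.

29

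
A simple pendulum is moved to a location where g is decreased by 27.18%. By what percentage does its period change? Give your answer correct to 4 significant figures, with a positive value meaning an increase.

17.19%

T ∝ 1/√g, so T'/T = 1/√(0.72820) = 1.1719.
Percentage change in T = (1.1719 − 1) × 100% = 17.19%.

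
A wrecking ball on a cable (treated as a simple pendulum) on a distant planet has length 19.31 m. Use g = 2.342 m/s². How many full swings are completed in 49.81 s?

2

T = 2π√(L/g) = 2π√(19.31/2.342) = 18.042 s.
Number of complete oscillations = ⌊49.81/18.042⌋ = ⌊2.7608⌋ = 2.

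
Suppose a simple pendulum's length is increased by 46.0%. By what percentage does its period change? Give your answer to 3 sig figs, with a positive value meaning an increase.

20.8%

T ∝ √L, so T'/T = √(1.460) = 1.208.
Percentage change in T = (1.208 − 1) × 100% = 20.8%.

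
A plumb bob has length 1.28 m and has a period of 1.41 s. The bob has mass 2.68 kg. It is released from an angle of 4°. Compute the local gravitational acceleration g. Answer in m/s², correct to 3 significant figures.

From T = 2π√(L/g), g = 4π²L/T² = 4π² × 1.28/1.410² = 25.4 m/s².

25.4 m/s²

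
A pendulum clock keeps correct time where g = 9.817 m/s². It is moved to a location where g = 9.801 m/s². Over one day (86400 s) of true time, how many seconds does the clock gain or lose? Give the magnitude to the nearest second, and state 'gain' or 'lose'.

The clock's period scales as T ∝ 1/√g, so T'/T = √(9.817/9.801) = 1.00082.
In 86400 s of true time the clock registers 86400/1.00082 = 86329.6 s, so it loses 70 s.

lose 70 s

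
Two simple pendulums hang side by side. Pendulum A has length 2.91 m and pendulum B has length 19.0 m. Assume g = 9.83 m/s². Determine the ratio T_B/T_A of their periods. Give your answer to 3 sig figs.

T ∝ √L, so T_B/T_A = √(L_B/L_A) = √(19.0/2.91) = 2.56.

2.56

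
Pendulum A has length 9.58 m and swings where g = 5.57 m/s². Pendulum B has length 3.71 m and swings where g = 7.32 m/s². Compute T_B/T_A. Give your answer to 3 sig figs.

0.543

T = 2π√(L/g), so T_B/T_A = √((L_B/g_B)/(L_A/g_A)) = √((3.71/7.32)/(9.58/5.57)) = 0.543.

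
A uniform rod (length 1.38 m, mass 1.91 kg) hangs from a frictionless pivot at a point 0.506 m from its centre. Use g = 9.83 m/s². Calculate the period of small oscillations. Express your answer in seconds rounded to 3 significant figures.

1.81 s

For a physical pendulum T = 2π√(I/(mgd)), with d = 0.5060 m from pivot to centre of mass.
I_cm = mL²/12 = 1.91 × 1.38²/12 = 0.3031 kg·m²; I = I_cm + md² = 0.3031 + 1.91 × 0.5060² = 0.7921 kg·m².
T = 2π√(0.7921/(1.91 × 9.83 × 0.5060)) = 1.81 s.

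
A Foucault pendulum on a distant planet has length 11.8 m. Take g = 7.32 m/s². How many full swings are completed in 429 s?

53

T = 2π√(L/g) = 2π√(11.8/7.32) = 7.977 s.
Number of complete oscillations = ⌊429/7.977⌋ = ⌊53.78⌋ = 53.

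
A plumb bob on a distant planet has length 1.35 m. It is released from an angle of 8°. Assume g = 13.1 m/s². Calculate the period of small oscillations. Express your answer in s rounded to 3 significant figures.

2.02 s

T = 2π√(L/g) = 2π√(1.35/13.1) = 2π × 0.3210 = 2.02 s.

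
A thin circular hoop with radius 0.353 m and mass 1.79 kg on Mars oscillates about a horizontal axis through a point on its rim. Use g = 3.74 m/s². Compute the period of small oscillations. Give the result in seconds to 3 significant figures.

2.73 s

I_cm = mr² = 0.2231 kg·m². The pivot is at distance d = 0.353 m from the centre of mass.
By the parallel-axis theorem, I = I_cm + md² = 0.2231 + 0.2231 = 0.4461 kg·m².
T = 2π√(I/(mgd)) = 2π√(0.4461/(1.79 × 3.74 × 0.353)) = 2.73 s.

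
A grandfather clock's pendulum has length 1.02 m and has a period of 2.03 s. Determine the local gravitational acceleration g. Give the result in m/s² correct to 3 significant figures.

9.77 m/s²

From T = 2π√(L/g), g = 4π²L/T² = 4π² × 1.02/2.030² = 9.77 m/s².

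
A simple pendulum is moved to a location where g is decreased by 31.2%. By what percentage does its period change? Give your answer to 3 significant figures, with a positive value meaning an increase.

T ∝ 1/√g, so T'/T = 1/√(0.6880) = 1.206.
Percentage change in T = (1.206 − 1) × 100% = 20.6%.

20.6%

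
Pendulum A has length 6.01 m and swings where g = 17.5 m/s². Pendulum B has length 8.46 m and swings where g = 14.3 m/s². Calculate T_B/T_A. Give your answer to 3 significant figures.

1.31

T = 2π√(L/g), so T_B/T_A = √((L_B/g_B)/(L_A/g_A)) = √((8.46/14.3)/(6.01/17.5)) = 1.31.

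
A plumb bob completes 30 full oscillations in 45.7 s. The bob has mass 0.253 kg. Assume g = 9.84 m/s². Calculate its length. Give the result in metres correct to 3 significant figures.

T = 45.7/30 = 1.523 s.
From T = 2π√(L/g), L = gT²/(4π²) = 9.84 × 1.523²/(4π²) = 0.578 m.

0.578 m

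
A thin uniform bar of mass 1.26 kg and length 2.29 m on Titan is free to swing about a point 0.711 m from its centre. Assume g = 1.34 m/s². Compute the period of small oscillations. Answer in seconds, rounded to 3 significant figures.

6.25 s

For a physical pendulum T = 2π√(I/(mgd)), with d = 0.7110 m from pivot to centre of mass.
I_cm = mL²/12 = 1.26 × 2.29²/12 = 0.5506 kg·m²; I = I_cm + md² = 0.5506 + 1.26 × 0.7110² = 1.188 kg·m².
T = 2π√(1.188/(1.26 × 1.34 × 0.7110)) = 6.25 s.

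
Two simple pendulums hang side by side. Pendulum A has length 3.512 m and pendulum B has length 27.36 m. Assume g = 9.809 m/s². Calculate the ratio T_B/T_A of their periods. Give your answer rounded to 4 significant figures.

T ∝ √L, so T_B/T_A = √(L_B/L_A) = √(27.36/3.512) = 2.791.

2.791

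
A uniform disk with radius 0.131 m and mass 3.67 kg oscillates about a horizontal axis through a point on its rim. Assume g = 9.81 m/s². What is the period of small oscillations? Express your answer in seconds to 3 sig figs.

0.889 s

I_cm = ½mr² = 0.03149 kg·m². The pivot is at distance d = 0.131 m from the centre of mass.
By the parallel-axis theorem, I = I_cm + md² = 0.03149 + 0.06298 = 0.09447 kg·m².
T = 2π√(I/(mgd)) = 2π√(0.09447/(3.67 × 9.81 × 0.131)) = 0.889 s.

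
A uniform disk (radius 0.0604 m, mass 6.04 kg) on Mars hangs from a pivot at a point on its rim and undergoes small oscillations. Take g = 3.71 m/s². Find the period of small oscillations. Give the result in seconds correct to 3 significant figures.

0.982 s

I_cm = ½mr² = 0.01102 kg·m². The pivot is at distance d = 0.0604 m from the centre of mass.
By the parallel-axis theorem, I = I_cm + md² = 0.01102 + 0.02203 = 0.03305 kg·m².
T = 2π√(I/(mgd)) = 2π√(0.03305/(6.04 × 3.71 × 0.0604)) = 0.982 s.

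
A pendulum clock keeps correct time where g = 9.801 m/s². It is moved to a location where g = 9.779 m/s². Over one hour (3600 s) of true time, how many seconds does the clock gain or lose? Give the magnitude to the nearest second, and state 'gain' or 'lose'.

The clock's period scales as T ∝ 1/√g, so T'/T = √(9.801/9.779) = 1.00112.
In 3600 s of true time the clock registers 3600/1.00112 = 3596.0 s, so it loses 4 s.

lose 4 s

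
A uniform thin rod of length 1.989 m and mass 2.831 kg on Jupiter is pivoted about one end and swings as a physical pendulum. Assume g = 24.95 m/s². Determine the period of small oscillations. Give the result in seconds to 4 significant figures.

1.448 s

For a physical pendulum T = 2π√(I/(mgd)), with d = 0.99450 m from pivot to centre of mass.
I_cm = mL²/12 = 2.831 × 1.989²/12 = 0.93331 kg·m²; I = I_cm + md² = 0.93331 + 2.831 × 0.99450² = 3.7333 kg·m².
T = 2π√(3.7333/(2.831 × 24.95 × 0.99450)) = 1.448 s.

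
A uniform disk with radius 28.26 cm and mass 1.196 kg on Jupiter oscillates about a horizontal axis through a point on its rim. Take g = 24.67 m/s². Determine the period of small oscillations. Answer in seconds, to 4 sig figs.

I_cm = ½mr² = 0.047758 kg·m². The pivot is at distance d = 0.2826 m from the centre of mass.
By the parallel-axis theorem, I = I_cm + md² = 0.047758 + 0.095516 = 0.14327 kg·m².
T = 2π√(I/(mgd)) = 2π√(0.14327/(1.196 × 24.67 × 0.2826)) = 0.8236 s.

0.8236 s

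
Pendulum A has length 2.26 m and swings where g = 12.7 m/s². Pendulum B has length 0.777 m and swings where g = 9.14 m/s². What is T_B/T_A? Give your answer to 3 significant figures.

T = 2π√(L/g), so T_B/T_A = √((L_B/g_B)/(L_A/g_A)) = √((0.777/9.14)/(2.26/12.7)) = 0.691.

0.691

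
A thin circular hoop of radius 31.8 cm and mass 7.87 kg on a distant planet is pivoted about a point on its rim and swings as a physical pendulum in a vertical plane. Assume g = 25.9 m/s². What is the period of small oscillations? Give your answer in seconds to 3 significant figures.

0.985 s

I_cm = mr² = 0.7958 kg·m². The pivot is at distance d = 0.318 m from the centre of mass.
By the parallel-axis theorem, I = I_cm + md² = 0.7958 + 0.7958 = 1.592 kg·m².
T = 2π√(I/(mgd)) = 2π√(1.592/(7.87 × 25.9 × 0.318)) = 0.985 s.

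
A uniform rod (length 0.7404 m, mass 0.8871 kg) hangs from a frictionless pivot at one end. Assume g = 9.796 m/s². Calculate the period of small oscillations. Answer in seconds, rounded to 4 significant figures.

1.410 s

For a physical pendulum T = 2π√(I/(mgd)), with d = 0.37020 m from pivot to centre of mass.
I_cm = mL²/12 = 0.8871 × 0.7404²/12 = 0.040525 kg·m²; I = I_cm + md² = 0.040525 + 0.8871 × 0.37020² = 0.16210 kg·m².
T = 2π√(0.16210/(0.8871 × 9.796 × 0.37020)) = 1.410 s.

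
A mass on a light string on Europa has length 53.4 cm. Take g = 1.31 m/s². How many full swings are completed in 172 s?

T = 2π√(L/g) = 2π√(0.534/1.31) = 4.012 s.
Number of complete oscillations = ⌊172/4.012⌋ = ⌊42.88⌋ = 42.

42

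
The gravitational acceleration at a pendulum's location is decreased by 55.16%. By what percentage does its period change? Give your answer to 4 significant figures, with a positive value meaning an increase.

T ∝ 1/√g, so T'/T = 1/√(0.44840) = 1.4934.
Percentage change in T = (1.4934 − 1) × 100% = 49.34%.

49.34%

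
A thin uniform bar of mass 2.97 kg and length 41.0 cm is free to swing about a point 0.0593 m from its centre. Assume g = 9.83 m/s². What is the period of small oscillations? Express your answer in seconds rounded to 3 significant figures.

For a physical pendulum T = 2π√(I/(mgd)), with d = 0.05930 m from pivot to centre of mass.
I_cm = mL²/12 = 2.97 × 0.410²/12 = 0.04160 kg·m²; I = I_cm + md² = 0.04160 + 2.97 × 0.05930² = 0.05205 kg·m².
T = 2π√(0.05205/(2.97 × 9.83 × 0.05930)) = 1.09 s.

1.09 s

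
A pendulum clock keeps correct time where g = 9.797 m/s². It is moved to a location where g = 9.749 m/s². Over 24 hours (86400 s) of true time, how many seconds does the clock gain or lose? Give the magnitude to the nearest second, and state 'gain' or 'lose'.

The clock's period scales as T ∝ 1/√g, so T'/T = √(9.797/9.749) = 1.00246.
In 86400 s of true time the clock registers 86400/1.00246 = 86188.1 s, so it loses 212 s.

lose 212 s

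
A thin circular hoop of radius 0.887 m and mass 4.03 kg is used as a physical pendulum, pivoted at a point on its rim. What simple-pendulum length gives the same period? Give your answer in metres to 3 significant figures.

1.77 m

The equivalent simple-pendulum length is L_eq = I/(md), where I is about the pivot and d = 0.8870 m.
I_cm = mR² = 3.171 kg·m², so I = I_cm + md² = 3.171 + 3.171 = 6.341 kg·m².
L_eq = 6.341/(4.03 × 0.8870) = 1.77 m.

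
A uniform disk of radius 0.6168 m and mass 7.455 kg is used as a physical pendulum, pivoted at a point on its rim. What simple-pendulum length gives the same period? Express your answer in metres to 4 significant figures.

The equivalent simple-pendulum length is L_eq = I/(md), where I is about the pivot and d = 0.61680 m.
I_cm = ½mR² = 1.4181 kg·m², so I = I_cm + md² = 1.4181 + 2.8362 = 4.2543 kg·m².
L_eq = 4.2543/(7.455 × 0.61680) = 0.9252 m.

0.9252 m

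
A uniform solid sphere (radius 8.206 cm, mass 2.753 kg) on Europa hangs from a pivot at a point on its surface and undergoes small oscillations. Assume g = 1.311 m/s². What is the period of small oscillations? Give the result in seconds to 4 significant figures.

I_cm = (2/5)mr² = 0.0074153 kg·m². The pivot is at distance d = 0.08206 m from the centre of mass.
By the parallel-axis theorem, I = I_cm + md² = 0.0074153 + 0.018538 = 0.025954 kg·m².
T = 2π√(I/(mgd)) = 2π√(0.025954/(2.753 × 1.311 × 0.08206)) = 1.860 s.

1.860 s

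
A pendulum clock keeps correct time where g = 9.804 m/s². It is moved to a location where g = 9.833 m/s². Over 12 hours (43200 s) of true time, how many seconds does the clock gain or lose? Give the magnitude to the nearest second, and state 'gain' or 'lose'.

The clock's period scales as T ∝ 1/√g, so T'/T = √(9.804/9.833) = 0.998524.
In 43200 s of true time the clock registers 43200/0.998524 = 43263.8 s, so it gains 64 s.

gain 64 s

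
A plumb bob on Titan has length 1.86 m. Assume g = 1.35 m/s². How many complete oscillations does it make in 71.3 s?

9

T = 2π√(L/g) = 2π√(1.86/1.35) = 7.375 s.
Number of complete oscillations = ⌊71.3/7.375⌋ = ⌊9.668⌋ = 9.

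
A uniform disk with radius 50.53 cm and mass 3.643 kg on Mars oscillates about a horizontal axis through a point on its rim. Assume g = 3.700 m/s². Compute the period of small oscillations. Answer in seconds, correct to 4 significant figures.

I_cm = ½mr² = 0.46508 kg·m². The pivot is at distance d = 0.5053 m from the centre of mass.
By the parallel-axis theorem, I = I_cm + md² = 0.46508 + 0.93016 = 1.3952 kg·m².
T = 2π√(I/(mgd)) = 2π√(1.3952/(3.643 × 3.700 × 0.5053)) = 2.844 s.

2.844 s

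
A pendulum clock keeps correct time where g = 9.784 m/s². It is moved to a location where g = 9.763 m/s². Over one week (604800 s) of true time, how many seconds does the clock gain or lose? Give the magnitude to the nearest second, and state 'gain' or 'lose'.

lose 649 s

The clock's period scales as T ∝ 1/√g, so T'/T = √(9.784/9.763) = 1.00107.
In 604800 s of true time the clock registers 604800/1.00107 = 604150.6 s, so it loses 649 s.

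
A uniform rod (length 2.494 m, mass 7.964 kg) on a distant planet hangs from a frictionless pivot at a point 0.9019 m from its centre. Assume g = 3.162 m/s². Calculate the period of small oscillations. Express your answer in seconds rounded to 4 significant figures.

4.294 s

For a physical pendulum T = 2π√(I/(mgd)), with d = 0.90190 m from pivot to centre of mass.
I_cm = mL²/12 = 7.964 × 2.494²/12 = 4.1280 kg·m²; I = I_cm + md² = 4.1280 + 7.964 × 0.90190² = 10.606 kg·m².
T = 2π√(10.606/(7.964 × 3.162 × 0.90190)) = 4.294 s.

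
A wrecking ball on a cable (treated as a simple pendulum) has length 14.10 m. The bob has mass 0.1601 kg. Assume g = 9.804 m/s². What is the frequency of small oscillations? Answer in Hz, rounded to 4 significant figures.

T = 2π√(L/g) = 2π√(14.10/9.804) = 7.5351 s, so f = 1/T = 0.1327 Hz.

0.1327 Hz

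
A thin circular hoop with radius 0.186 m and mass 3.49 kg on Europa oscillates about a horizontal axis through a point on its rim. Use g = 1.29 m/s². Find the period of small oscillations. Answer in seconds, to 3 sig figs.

3.37 s

I_cm = mr² = 0.1207 kg·m². The pivot is at distance d = 0.186 m from the centre of mass.
By the parallel-axis theorem, I = I_cm + md² = 0.1207 + 0.1207 = 0.2415 kg·m².
T = 2π√(I/(mgd)) = 2π√(0.2415/(3.49 × 1.29 × 0.186)) = 3.37 s.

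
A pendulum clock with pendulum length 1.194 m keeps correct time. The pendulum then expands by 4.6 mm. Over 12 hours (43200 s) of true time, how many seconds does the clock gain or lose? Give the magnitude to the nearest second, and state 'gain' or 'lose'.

T ∝ √L, so T'/T = √(1.19860/1.194) = 1.00192.
In 43200 s of true time the clock registers 43200/1.00192 = 43117.0 s, so it loses 83 s.

lose 83 s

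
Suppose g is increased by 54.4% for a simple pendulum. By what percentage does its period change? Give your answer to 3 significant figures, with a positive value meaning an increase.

-19.5%

T ∝ 1/√g, so T'/T = 1/√(1.544) = 0.8048.
Percentage change in T = (0.8048 − 1) × 100% = -19.5%.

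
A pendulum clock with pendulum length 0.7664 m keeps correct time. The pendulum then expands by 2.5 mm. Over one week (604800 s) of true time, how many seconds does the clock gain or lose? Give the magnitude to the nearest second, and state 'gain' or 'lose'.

lose 984 s

T ∝ √L, so T'/T = √(0.76890/0.7664) = 1.00163.
In 604800 s of true time the clock registers 604800/1.00163 = 603816.0 s, so it loses 984 s.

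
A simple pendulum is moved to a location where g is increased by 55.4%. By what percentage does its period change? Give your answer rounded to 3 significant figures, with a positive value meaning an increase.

-19.8%

T ∝ 1/√g, so T'/T = 1/√(1.554) = 0.8022.
Percentage change in T = (0.8022 − 1) × 100% = -19.8%.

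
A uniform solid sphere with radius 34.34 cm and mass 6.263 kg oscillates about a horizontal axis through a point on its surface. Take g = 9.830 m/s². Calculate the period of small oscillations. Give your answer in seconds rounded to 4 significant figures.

1.390 s

I_cm = (2/5)mr² = 0.29542 kg·m². The pivot is at distance d = 0.3434 m from the centre of mass.
By the parallel-axis theorem, I = I_cm + md² = 0.29542 + 0.73856 = 1.0340 kg·m².
T = 2π√(I/(mgd)) = 2π√(1.0340/(6.263 × 9.830 × 0.3434)) = 1.390 s.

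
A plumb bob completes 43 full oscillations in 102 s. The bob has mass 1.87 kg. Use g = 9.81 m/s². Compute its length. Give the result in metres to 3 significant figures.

T = 102/43 = 2.372 s.
From T = 2π√(L/g), L = gT²/(4π²) = 9.81 × 2.372²/(4π²) = 1.40 m.

1.40 m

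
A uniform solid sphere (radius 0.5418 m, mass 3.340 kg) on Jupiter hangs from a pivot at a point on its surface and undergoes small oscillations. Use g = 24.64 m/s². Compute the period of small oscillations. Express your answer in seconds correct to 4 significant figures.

I_cm = (2/5)mr² = 0.39218 kg·m². The pivot is at distance d = 0.5418 m from the centre of mass.
By the parallel-axis theorem, I = I_cm + md² = 0.39218 + 0.98045 = 1.3726 kg·m².
T = 2π√(I/(mgd)) = 2π√(1.3726/(3.340 × 24.64 × 0.5418)) = 1.102 s.

1.102 s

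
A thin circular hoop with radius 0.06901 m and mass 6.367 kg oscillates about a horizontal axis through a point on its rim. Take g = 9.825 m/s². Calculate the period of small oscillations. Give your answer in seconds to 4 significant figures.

0.7447 s

I_cm = mr² = 0.030322 kg·m². The pivot is at distance d = 0.06901 m from the centre of mass.
By the parallel-axis theorem, I = I_cm + md² = 0.030322 + 0.030322 = 0.060644 kg·m².
T = 2π√(I/(mgd)) = 2π√(0.060644/(6.367 × 9.825 × 0.06901)) = 0.7447 s.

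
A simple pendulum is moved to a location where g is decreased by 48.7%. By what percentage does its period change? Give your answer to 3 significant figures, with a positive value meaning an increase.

T ∝ 1/√g, so T'/T = 1/√(0.5130) = 1.396.
Percentage change in T = (1.396 − 1) × 100% = 39.6%.

39.6%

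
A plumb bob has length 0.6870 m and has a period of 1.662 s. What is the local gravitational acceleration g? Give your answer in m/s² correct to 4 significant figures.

9.819 m/s²

From T = 2π√(L/g), g = 4π²L/T² = 4π² × 0.6870/1.6620² = 9.819 m/s².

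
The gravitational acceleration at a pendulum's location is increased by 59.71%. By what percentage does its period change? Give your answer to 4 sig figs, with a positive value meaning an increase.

T ∝ 1/√g, so T'/T = 1/√(1.5971) = 0.79129.
Percentage change in T = (0.79129 − 1) × 100% = -20.87%.

-20.87%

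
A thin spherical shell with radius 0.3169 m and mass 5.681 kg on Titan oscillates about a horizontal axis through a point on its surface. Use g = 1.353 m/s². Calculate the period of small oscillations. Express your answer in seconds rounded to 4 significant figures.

I_cm = (2/3)mr² = 0.38035 kg·m². The pivot is at distance d = 0.3169 m from the centre of mass.
By the parallel-axis theorem, I = I_cm + md² = 0.38035 + 0.57052 = 0.95086 kg·m².
T = 2π√(I/(mgd)) = 2π√(0.95086/(5.681 × 1.353 × 0.3169)) = 3.926 s.

3.926 s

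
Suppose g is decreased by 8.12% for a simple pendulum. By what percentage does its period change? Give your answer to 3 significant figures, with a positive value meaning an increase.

4.33%

T ∝ 1/√g, so T'/T = 1/√(0.9188) = 1.043.
Percentage change in T = (1.043 − 1) × 100% = 4.33%.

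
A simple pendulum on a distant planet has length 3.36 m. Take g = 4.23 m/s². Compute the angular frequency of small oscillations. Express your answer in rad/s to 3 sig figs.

1.12 rad/s

ω = √(g/L) = √(4.23/3.36) = 1.12 rad/s.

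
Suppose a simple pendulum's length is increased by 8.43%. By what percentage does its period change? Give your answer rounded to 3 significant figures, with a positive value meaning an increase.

4.13%

T ∝ √L, so T'/T = √(1.084) = 1.041.
Percentage change in T = (1.041 − 1) × 100% = 4.13%.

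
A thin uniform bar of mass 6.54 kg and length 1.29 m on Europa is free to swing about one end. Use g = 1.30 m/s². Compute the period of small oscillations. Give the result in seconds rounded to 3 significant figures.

5.11 s

For a physical pendulum T = 2π√(I/(mgd)), with d = 0.6450 m from pivot to centre of mass.
I_cm = mL²/12 = 6.54 × 1.29²/12 = 0.9069 kg·m²; I = I_cm + md² = 0.9069 + 6.54 × 0.6450² = 3.628 kg·m².
T = 2π√(3.628/(6.54 × 1.30 × 0.6450)) = 5.11 s.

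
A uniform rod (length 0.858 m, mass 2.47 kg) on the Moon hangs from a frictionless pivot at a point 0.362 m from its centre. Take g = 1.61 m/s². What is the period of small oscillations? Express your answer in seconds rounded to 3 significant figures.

3.61 s

For a physical pendulum T = 2π√(I/(mgd)), with d = 0.3620 m from pivot to centre of mass.
I_cm = mL²/12 = 2.47 × 0.858²/12 = 0.1515 kg·m²; I = I_cm + md² = 0.1515 + 2.47 × 0.3620² = 0.4752 kg·m².
T = 2π√(0.4752/(2.47 × 1.61 × 0.3620)) = 3.61 s.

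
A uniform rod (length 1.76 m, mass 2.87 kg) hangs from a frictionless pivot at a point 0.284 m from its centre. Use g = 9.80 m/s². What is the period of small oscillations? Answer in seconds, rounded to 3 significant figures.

For a physical pendulum T = 2π√(I/(mgd)), with d = 0.2840 m from pivot to centre of mass.
I_cm = mL²/12 = 2.87 × 1.76²/12 = 0.7408 kg·m²; I = I_cm + md² = 0.7408 + 2.87 × 0.2840² = 0.9723 kg·m².
T = 2π√(0.9723/(2.87 × 9.80 × 0.2840)) = 2.19 s.

2.19 s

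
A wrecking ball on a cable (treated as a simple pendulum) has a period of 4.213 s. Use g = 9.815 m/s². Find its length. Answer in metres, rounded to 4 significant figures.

4.413 m

From T = 2π√(L/g), L = gT²/(4π²) = 9.815 × 4.2130²/(4π²) = 4.413 m.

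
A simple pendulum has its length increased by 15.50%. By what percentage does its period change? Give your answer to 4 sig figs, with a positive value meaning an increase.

7.471%

T ∝ √L, so T'/T = √(1.1550) = 1.0747.
Percentage change in T = (1.0747 − 1) × 100% = 7.471%.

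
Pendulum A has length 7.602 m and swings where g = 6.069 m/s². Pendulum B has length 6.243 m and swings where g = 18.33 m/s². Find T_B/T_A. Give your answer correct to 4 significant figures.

T = 2π√(L/g), so T_B/T_A = √((L_B/g_B)/(L_A/g_A)) = √((6.243/18.33)/(7.602/6.069)) = 0.5214.

0.5214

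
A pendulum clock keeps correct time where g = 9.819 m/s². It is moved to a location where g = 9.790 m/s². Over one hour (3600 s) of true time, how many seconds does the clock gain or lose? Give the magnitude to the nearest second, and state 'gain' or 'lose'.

The clock's period scales as T ∝ 1/√g, so T'/T = √(9.819/9.790) = 1.00148.
In 3600 s of true time the clock registers 3600/1.00148 = 3594.7 s, so it loses 5 s.

lose 5 s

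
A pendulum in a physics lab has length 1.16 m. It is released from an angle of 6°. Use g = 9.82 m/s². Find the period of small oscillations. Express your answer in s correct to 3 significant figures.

2.16 s

T = 2π√(L/g) = 2π√(1.16/9.82) = 2π × 0.3437 = 2.16 s.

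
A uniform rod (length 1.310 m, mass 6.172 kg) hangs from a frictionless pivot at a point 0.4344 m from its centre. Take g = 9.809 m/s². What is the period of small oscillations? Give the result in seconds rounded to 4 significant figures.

1.753 s

For a physical pendulum T = 2π√(I/(mgd)), with d = 0.43440 m from pivot to centre of mass.
I_cm = mL²/12 = 6.172 × 1.310²/12 = 0.88265 kg·m²; I = I_cm + md² = 0.88265 + 6.172 × 0.43440² = 2.0473 kg·m².
T = 2π√(2.0473/(6.172 × 9.809 × 0.43440)) = 1.753 s.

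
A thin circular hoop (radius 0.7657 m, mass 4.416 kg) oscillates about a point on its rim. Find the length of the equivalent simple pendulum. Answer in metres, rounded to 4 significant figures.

The equivalent simple-pendulum length is L_eq = I/(md), where I is about the pivot and d = 0.76570 m.
I_cm = mR² = 2.5891 kg·m², so I = I_cm + md² = 2.5891 + 2.5891 = 5.1782 kg·m².
L_eq = 5.1782/(4.416 × 0.76570) = 1.531 m.

1.531 m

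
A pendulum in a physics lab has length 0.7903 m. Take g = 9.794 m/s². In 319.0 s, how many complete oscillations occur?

T = 2π√(L/g) = 2π√(0.7903/9.794) = 1.7848 s.
Number of complete oscillations = ⌊319.0/1.7848⌋ = ⌊178.73⌋ = 178.

178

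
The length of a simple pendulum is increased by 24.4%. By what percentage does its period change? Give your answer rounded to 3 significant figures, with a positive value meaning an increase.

11.5%

T ∝ √L, so T'/T = √(1.244) = 1.115.
Percentage change in T = (1.115 − 1) × 100% = 11.5%.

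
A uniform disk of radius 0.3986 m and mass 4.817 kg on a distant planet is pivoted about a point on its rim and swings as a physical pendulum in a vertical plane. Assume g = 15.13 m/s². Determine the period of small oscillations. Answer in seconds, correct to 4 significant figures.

1.249 s

I_cm = ½mr² = 0.38267 kg·m². The pivot is at distance d = 0.3986 m from the centre of mass.
By the parallel-axis theorem, I = I_cm + md² = 0.38267 + 0.76533 = 1.1480 kg·m².
T = 2π√(I/(mgd)) = 2π√(1.1480/(4.817 × 15.13 × 0.3986)) = 1.249 s.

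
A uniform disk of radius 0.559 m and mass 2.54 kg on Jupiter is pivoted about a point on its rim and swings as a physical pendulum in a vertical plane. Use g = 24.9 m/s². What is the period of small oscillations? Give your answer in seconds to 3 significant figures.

I_cm = ½mr² = 0.3969 kg·m². The pivot is at distance d = 0.559 m from the centre of mass.
By the parallel-axis theorem, I = I_cm + md² = 0.3969 + 0.7937 = 1.191 kg·m².
T = 2π√(I/(mgd)) = 2π√(1.191/(2.54 × 24.9 × 0.559)) = 1.15 s.

1.15 s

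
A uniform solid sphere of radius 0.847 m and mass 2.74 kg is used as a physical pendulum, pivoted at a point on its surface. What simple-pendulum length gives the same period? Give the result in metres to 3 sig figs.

The equivalent simple-pendulum length is L_eq = I/(md), where I is about the pivot and d = 0.8470 m.
I_cm = (2/5)mR² = 0.7863 kg·m², so I = I_cm + md² = 0.7863 + 1.966 = 2.752 kg·m².
L_eq = 2.752/(2.74 × 0.8470) = 1.19 m.

1.19 m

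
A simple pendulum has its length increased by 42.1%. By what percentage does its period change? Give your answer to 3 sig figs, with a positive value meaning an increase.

19.2%

T ∝ √L, so T'/T = √(1.421) = 1.192.
Percentage change in T = (1.192 − 1) × 100% = 19.2%.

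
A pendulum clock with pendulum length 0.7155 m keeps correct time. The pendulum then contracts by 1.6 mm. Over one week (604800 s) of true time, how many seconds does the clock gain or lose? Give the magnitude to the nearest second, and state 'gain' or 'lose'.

gain 677 s

T ∝ √L, so T'/T = √(0.71390/0.7155) = 0.998881.
In 604800 s of true time the clock registers 604800/0.998881 = 605477.4 s, so it gains 677 s.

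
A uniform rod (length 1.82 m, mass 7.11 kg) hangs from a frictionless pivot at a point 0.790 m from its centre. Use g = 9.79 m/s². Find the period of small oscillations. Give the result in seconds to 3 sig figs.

2.14 s

For a physical pendulum T = 2π√(I/(mgd)), with d = 0.7900 m from pivot to centre of mass.
I_cm = mL²/12 = 7.11 × 1.82²/12 = 1.963 kg·m²; I = I_cm + md² = 1.963 + 7.11 × 0.7900² = 6.400 kg·m².
T = 2π√(6.400/(7.11 × 9.79 × 0.7900)) = 2.14 s.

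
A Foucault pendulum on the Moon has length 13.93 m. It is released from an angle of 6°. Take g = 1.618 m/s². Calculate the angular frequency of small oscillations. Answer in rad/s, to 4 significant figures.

ω = √(g/L) = √(1.618/13.93) = 0.3408 rad/s.

0.3408 rad/s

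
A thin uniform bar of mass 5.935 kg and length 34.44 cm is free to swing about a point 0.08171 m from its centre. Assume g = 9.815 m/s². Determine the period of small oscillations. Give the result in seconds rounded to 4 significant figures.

For a physical pendulum T = 2π√(I/(mgd)), with d = 0.081710 m from pivot to centre of mass.
I_cm = mL²/12 = 5.935 × 0.3444²/12 = 0.058663 kg·m²; I = I_cm + md² = 0.058663 + 5.935 × 0.081710² = 0.098288 kg·m².
T = 2π√(0.098288/(5.935 × 9.815 × 0.081710)) = 0.9029 s.

0.9029 s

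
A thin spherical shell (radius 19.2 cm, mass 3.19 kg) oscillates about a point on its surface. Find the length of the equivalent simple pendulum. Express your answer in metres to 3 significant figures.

The equivalent simple-pendulum length is L_eq = I/(md), where I is about the pivot and d = 0.1920 m.
I_cm = (2/3)mR² = 0.07840 kg·m², so I = I_cm + md² = 0.07840 + 0.1176 = 0.1960 kg·m².
L_eq = 0.1960/(3.19 × 0.1920) = 0.320 m.

0.320 m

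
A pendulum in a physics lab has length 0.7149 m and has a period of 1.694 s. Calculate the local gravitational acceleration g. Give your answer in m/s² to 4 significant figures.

9.835 m/s²

From T = 2π√(L/g), g = 4π²L/T² = 4π² × 0.7149/1.6940² = 9.835 m/s².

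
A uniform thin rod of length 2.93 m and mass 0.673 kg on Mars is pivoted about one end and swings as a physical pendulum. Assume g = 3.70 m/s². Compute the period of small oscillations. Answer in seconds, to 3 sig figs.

4.57 s

For a physical pendulum T = 2π√(I/(mgd)), with d = 1.465 m from pivot to centre of mass.
I_cm = mL²/12 = 0.673 × 2.93²/12 = 0.4815 kg·m²; I = I_cm + md² = 0.4815 + 0.673 × 1.465² = 1.926 kg·m².
T = 2π√(1.926/(0.673 × 3.70 × 1.465)) = 4.57 s.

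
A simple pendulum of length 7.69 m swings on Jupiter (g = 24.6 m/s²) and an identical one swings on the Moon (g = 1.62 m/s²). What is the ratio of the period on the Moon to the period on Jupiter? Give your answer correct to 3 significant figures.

T ∝ 1/√g, so T₂/T₁ = √(g₁/g₂) = √(24.6/1.62) = 3.90.

3.90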